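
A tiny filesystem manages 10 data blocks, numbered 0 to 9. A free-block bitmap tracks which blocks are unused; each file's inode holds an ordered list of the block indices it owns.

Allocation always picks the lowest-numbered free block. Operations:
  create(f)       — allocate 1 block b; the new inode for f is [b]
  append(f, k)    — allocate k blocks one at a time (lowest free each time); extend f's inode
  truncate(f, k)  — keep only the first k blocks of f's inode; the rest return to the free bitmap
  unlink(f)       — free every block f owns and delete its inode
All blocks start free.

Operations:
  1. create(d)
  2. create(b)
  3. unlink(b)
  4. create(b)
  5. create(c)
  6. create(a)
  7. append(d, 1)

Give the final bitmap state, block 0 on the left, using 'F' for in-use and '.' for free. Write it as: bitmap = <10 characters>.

bitmap = FFFFF.....

after create(d) → d:[0]  free=[F.........]
after create(b) → b:[1], d:[0]  free=[FF........]
after unlink(b) → d:[0]  free=[F.........]
after create(b) → b:[1], d:[0]  free=[FF........]
after create(c) → b:[1], c:[2], d:[0]  free=[FFF.......]
after create(a) → a:[3], b:[1], c:[2], d:[0]  free=[FFFF......]
after append(d, 1) → a:[3], b:[1], c:[2], d:[0, 4]  free=[FFFFF.....]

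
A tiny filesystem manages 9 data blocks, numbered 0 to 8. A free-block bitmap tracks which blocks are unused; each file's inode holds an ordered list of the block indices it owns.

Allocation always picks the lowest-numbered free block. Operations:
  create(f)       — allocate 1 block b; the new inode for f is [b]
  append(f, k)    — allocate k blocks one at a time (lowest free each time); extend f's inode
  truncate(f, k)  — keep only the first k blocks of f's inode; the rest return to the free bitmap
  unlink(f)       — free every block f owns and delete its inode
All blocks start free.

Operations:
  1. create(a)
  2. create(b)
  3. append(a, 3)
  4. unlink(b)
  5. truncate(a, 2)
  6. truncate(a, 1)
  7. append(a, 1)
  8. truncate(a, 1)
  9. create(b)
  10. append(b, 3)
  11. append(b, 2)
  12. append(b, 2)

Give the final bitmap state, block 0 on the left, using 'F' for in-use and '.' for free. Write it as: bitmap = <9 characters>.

after create(a) → a:[0]  free=[F........]
after create(b) → a:[0], b:[1]  free=[FF.......]
after append(a, 3) → a:[0, 2, 3, 4], b:[1]  free=[FFFFF....]
after unlink(b) → a:[0, 2, 3, 4]  free=[F.FFF....]
after truncate(a, 2) → a:[0, 2]  free=[F.F......]
after truncate(a, 1) → a:[0]  free=[F........]
after append(a, 1) → a:[0, 1]  free=[FF.......]
after truncate(a, 1) → a:[0]  free=[F........]
after create(b) → a:[0], b:[1]  free=[FF.......]
after append(b, 3) → a:[0], b:[1, 2, 3, 4]  free=[FFFFF....]
after append(b, 2) → a:[0], b:[1, 2, 3, 4, 5, 6]  free=[FFFFFFF..]
after append(b, 2) → a:[0], b:[1, 2, 3, 4, 5, 6, 7, 8]  free=[FFFFFFFFF]

bitmap = FFFFFFFFF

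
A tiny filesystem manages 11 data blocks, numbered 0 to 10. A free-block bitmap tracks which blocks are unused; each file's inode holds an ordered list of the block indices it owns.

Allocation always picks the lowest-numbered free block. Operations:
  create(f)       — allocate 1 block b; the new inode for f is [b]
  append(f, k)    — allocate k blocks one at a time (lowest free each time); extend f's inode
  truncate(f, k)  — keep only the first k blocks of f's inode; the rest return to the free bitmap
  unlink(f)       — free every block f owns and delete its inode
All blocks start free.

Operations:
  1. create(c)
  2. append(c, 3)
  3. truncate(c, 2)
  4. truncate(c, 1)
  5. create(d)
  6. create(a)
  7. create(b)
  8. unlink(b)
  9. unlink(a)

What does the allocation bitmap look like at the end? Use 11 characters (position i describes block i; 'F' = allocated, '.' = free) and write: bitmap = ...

bitmap = FF.........

after create(c) → c:[0]  free=[F..........]
after append(c, 3) → c:[0, 1, 2, 3]  free=[FFFF.......]
after truncate(c, 2) → c:[0, 1]  free=[FF.........]
after truncate(c, 1) → c:[0]  free=[F..........]
after create(d) → c:[0], d:[1]  free=[FF.........]
after create(a) → a:[2], c:[0], d:[1]  free=[FFF........]
after create(b) → a:[2], b:[3], c:[0], d:[1]  free=[FFFF.......]
after unlink(b) → a:[2], c:[0], d:[1]  free=[FFF........]
after unlink(a) → c:[0], d:[1]  free=[FF.........]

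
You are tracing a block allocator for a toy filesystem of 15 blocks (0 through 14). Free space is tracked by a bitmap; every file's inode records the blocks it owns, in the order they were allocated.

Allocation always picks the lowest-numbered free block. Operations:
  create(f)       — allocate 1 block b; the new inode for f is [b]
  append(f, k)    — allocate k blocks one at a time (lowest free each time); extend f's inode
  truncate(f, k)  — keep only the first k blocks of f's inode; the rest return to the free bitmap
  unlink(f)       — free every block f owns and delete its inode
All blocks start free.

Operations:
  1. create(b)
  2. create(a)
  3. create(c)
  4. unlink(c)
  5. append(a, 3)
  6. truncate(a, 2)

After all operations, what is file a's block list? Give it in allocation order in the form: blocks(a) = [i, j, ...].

create(b): bitmap=F.............. | b=[0]
create(a): bitmap=FF............. | a=[1] b=[0]
create(c): bitmap=FFF............ | a=[1] b=[0] c=[2]
unlink(c): bitmap=FF............. | a=[1] b=[0]
append(a, 3): bitmap=FFFFF.......... | a=[1, 2, 3, 4] b=[0]
truncate(a, 2): bitmap=FFF............ | a=[1, 2] b=[0]

blocks(a) = [1, 2]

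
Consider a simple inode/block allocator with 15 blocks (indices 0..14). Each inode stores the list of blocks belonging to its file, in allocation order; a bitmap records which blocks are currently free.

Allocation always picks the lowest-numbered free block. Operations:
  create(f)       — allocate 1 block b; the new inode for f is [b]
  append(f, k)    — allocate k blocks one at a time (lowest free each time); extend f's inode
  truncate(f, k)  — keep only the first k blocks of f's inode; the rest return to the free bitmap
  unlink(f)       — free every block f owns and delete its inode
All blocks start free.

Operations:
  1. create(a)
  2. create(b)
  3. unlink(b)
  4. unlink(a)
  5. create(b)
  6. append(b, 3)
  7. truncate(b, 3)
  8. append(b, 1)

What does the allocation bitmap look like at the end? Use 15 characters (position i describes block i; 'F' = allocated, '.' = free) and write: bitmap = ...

bitmap = FFFF...........

create(a): bitmap=F.............. | a=[0]
create(b): bitmap=FF............. | a=[0] b=[1]
unlink(b): bitmap=F.............. | a=[0]
unlink(a): bitmap=............... | 
create(b): bitmap=F.............. | b=[0]
append(b, 3): bitmap=FFFF........... | b=[0, 1, 2, 3]
truncate(b, 3): bitmap=FFF............ | b=[0, 1, 2]
append(b, 1): bitmap=FFFF........... | b=[0, 1, 2, 3]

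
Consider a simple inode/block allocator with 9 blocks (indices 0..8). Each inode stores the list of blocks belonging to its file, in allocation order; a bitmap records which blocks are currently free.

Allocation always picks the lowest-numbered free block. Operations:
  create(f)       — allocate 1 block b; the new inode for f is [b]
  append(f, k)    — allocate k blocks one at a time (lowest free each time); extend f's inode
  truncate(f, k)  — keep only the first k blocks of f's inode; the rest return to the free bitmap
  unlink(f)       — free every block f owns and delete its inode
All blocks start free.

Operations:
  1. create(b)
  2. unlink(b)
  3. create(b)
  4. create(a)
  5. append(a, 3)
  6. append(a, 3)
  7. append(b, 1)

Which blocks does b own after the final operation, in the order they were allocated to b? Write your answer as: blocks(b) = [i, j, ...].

after create(b) → b:[0]  free=[F........]
after unlink(b) →   free=[.........]
after create(b) → b:[0]  free=[F........]
after create(a) → a:[1], b:[0]  free=[FF.......]
after append(a, 3) → a:[1, 2, 3, 4], b:[0]  free=[FFFFF....]
after append(a, 3) → a:[1, 2, 3, 4, 5, 6, 7], b:[0]  free=[FFFFFFFF.]
after append(b, 1) → a:[1, 2, 3, 4, 5, 6, 7], b:[0, 8]  free=[FFFFFFFFF]

blocks(b) = [0, 8]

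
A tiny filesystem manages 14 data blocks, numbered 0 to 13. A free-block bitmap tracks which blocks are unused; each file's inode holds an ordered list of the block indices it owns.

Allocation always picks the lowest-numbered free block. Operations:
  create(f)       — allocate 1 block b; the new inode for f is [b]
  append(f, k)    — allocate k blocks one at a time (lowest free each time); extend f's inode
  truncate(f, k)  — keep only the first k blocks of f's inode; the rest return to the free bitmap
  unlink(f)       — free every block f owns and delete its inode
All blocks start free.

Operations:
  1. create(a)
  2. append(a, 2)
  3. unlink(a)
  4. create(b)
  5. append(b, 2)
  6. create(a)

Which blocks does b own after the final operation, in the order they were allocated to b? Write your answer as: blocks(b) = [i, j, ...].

  1. create(a)  ⇒  F.............  {a→[0]}
  2. append(a, 2)  ⇒  FFF...........  {a→[0, 1, 2]}
  3. unlink(a)  ⇒  ..............  {}
  4. create(b)  ⇒  F.............  {b→[0]}
  5. append(b, 2)  ⇒  FFF...........  {b→[0, 1, 2]}
  6. create(a)  ⇒  FFFF..........  {a→[3]; b→[0, 1, 2]}

blocks(b) = [0, 1, 2]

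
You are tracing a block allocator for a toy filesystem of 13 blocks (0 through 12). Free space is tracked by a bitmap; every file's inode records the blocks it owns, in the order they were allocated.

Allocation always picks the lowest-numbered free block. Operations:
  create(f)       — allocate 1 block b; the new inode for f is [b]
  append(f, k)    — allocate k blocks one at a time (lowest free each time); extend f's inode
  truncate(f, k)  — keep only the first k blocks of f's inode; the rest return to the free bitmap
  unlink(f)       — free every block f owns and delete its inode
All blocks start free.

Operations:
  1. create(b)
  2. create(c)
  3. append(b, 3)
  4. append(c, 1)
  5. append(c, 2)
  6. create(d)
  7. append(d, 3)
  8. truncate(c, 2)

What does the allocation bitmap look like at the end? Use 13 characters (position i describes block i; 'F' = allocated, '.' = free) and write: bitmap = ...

bitmap = FFFFFF..FFFF.

  1. create(b)  ⇒  F............  {b→[0]}
  2. create(c)  ⇒  FF...........  {b→[0]; c→[1]}
  3. append(b, 3)  ⇒  FFFFF........  {b→[0, 2, 3, 4]; c→[1]}
  4. append(c, 1)  ⇒  FFFFFF.......  {b→[0, 2, 3, 4]; c→[1, 5]}
  5. append(c, 2)  ⇒  FFFFFFFF.....  {b→[0, 2, 3, 4]; c→[1, 5, 6, 7]}
  6. create(d)  ⇒  FFFFFFFFF....  {b→[0, 2, 3, 4]; c→[1, 5, 6, 7]; d→[8]}
  7. append(d, 3)  ⇒  FFFFFFFFFFFF.  {b→[0, 2, 3, 4]; c→[1, 5, 6, 7]; d→[8, 9, 10, 11]}
  8. truncate(c, 2)  ⇒  FFFFFF..FFFF.  {b→[0, 2, 3, 4]; c→[1, 5]; d→[8, 9, 10, 11]}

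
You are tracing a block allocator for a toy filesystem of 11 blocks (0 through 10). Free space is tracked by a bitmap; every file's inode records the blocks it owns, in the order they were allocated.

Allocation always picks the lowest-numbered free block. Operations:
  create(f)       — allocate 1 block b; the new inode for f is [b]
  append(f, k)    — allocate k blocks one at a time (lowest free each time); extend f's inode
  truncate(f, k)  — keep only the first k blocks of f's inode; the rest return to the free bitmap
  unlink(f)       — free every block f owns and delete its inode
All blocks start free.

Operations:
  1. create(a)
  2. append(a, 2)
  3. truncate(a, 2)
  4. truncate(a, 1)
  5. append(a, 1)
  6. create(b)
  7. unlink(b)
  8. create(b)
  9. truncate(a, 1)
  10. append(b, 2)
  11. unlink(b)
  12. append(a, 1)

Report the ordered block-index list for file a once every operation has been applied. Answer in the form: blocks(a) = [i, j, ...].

create(a): bitmap=F.......... | a=[0]
append(a, 2): bitmap=FFF........ | a=[0, 1, 2]
truncate(a, 2): bitmap=FF......... | a=[0, 1]
truncate(a, 1): bitmap=F.......... | a=[0]
append(a, 1): bitmap=FF......... | a=[0, 1]
create(b): bitmap=FFF........ | a=[0, 1] b=[2]
unlink(b): bitmap=FF......... | a=[0, 1]
create(b): bitmap=FFF........ | a=[0, 1] b=[2]
truncate(a, 1): bitmap=F.F........ | a=[0] b=[2]
append(b, 2): bitmap=FFFF....... | a=[0] b=[2, 1, 3]
unlink(b): bitmap=F.......... | a=[0]
append(a, 1): bitmap=FF......... | a=[0, 1]

blocks(a) = [0, 1]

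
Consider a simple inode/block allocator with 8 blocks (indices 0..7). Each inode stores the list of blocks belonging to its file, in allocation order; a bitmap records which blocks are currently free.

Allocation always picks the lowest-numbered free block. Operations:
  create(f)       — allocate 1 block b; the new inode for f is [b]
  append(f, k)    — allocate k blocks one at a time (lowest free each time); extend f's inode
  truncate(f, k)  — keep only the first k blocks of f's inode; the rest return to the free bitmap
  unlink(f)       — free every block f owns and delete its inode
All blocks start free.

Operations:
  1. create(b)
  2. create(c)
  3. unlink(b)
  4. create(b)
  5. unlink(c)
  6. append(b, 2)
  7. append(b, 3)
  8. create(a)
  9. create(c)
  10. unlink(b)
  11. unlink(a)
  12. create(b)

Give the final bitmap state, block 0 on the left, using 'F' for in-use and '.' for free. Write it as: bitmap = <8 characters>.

create(b): bitmap=F....... | b=[0]
create(c): bitmap=FF...... | b=[0] c=[1]
unlink(b): bitmap=.F...... | c=[1]
create(b): bitmap=FF...... | b=[0] c=[1]
unlink(c): bitmap=F....... | b=[0]
append(b, 2): bitmap=FFF..... | b=[0, 1, 2]
append(b, 3): bitmap=FFFFFF.. | b=[0, 1, 2, 3, 4, 5]
create(a): bitmap=FFFFFFF. | a=[6] b=[0, 1, 2, 3, 4, 5]
create(c): bitmap=FFFFFFFF | a=[6] b=[0, 1, 2, 3, 4, 5] c=[7]
unlink(b): bitmap=......FF | a=[6] c=[7]
unlink(a): bitmap=.......F | c=[7]
create(b): bitmap=F......F | b=[0] c=[7]

bitmap = F......F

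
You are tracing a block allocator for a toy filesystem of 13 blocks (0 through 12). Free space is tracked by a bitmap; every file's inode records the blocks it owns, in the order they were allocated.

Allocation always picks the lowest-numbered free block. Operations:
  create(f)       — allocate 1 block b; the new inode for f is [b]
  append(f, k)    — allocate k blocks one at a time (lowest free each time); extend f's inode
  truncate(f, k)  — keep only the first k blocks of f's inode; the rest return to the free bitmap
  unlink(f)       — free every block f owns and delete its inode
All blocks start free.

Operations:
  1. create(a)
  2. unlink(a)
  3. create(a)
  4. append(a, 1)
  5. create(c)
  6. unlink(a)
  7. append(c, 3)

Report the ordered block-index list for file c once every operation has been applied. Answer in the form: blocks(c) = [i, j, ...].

blocks(c) = [2, 0, 1, 3]

[1] create(a) — a=0 (map F............)
[2] unlink(a) —  (map .............)
[3] create(a) — a=0 (map F............)
[4] append(a, 1) — a=0,1 (map FF...........)
[5] create(c) — a=0,1 c=2 (map FFF..........)
[6] unlink(a) — c=2 (map ..F..........)
[7] append(c, 3) — c=2,0,1,3 (map FFFF.........)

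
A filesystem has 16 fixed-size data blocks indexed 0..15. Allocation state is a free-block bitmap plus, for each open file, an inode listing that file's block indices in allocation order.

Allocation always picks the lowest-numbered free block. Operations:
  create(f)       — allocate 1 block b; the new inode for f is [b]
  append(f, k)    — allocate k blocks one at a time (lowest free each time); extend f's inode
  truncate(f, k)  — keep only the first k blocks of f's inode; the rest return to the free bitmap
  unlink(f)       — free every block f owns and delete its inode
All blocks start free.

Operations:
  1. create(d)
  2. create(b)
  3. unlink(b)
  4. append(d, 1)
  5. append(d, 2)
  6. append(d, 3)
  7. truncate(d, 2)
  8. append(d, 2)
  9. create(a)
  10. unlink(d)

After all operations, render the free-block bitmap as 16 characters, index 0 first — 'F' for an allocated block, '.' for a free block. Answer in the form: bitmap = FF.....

bitmap = ....F...........

[1] create(d) — d=0 (map F...............)
[2] create(b) — b=1 d=0 (map FF..............)
[3] unlink(b) — d=0 (map F...............)
[4] append(d, 1) — d=0,1 (map FF..............)
[5] append(d, 2) — d=0,1,2,3 (map FFFF............)
[6] append(d, 3) — d=0,1,2,3,4,5,6 (map FFFFFFF.........)
[7] truncate(d, 2) — d=0,1 (map FF..............)
[8] append(d, 2) — d=0,1,2,3 (map FFFF............)
[9] create(a) — a=4 d=0,1,2,3 (map FFFFF...........)
[10] unlink(d) — a=4 (map ....F...........)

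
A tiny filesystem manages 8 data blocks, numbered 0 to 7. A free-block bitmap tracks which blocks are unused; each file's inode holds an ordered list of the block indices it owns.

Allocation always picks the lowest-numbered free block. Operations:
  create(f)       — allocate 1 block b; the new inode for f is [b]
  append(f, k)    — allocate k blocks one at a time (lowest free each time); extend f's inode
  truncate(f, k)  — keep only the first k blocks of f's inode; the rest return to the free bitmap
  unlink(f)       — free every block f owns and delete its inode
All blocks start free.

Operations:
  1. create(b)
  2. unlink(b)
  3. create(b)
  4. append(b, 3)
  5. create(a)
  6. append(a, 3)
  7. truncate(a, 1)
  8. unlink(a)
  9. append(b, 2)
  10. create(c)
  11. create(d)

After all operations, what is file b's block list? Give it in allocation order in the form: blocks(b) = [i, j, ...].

blocks(b) = [0, 1, 2, 3, 4, 5]

[1] create(b) — b=0 (map F.......)
[2] unlink(b) —  (map ........)
[3] create(b) — b=0 (map F.......)
[4] append(b, 3) — b=0,1,2,3 (map FFFF....)
[5] create(a) — a=4 b=0,1,2,3 (map FFFFF...)
[6] append(a, 3) — a=4,5,6,7 b=0,1,2,3 (map FFFFFFFF)
[7] truncate(a, 1) — a=4 b=0,1,2,3 (map FFFFF...)
[8] unlink(a) — b=0,1,2,3 (map FFFF....)
[9] append(b, 2) — b=0,1,2,3,4,5 (map FFFFFF..)
[10] create(c) — b=0,1,2,3,4,5 c=6 (map FFFFFFF.)
[11] create(d) — b=0,1,2,3,4,5 c=6 d=7 (map FFFFFFFF)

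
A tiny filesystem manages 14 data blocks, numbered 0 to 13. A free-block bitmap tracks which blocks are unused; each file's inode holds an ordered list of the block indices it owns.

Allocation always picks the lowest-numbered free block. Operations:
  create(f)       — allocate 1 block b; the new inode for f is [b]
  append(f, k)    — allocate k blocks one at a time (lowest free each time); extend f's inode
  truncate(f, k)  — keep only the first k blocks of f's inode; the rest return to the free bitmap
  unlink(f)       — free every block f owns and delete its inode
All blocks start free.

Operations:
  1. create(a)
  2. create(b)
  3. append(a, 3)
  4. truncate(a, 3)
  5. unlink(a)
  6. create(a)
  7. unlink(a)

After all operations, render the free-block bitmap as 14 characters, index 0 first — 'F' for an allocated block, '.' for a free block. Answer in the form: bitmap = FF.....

[1] create(a) — a=0 (map F.............)
[2] create(b) — a=0 b=1 (map FF............)
[3] append(a, 3) — a=0,2,3,4 b=1 (map FFFFF.........)
[4] truncate(a, 3) — a=0,2,3 b=1 (map FFFF..........)
[5] unlink(a) — b=1 (map .F............)
[6] create(a) — a=0 b=1 (map FF............)
[7] unlink(a) — b=1 (map .F............)

bitmap = .F............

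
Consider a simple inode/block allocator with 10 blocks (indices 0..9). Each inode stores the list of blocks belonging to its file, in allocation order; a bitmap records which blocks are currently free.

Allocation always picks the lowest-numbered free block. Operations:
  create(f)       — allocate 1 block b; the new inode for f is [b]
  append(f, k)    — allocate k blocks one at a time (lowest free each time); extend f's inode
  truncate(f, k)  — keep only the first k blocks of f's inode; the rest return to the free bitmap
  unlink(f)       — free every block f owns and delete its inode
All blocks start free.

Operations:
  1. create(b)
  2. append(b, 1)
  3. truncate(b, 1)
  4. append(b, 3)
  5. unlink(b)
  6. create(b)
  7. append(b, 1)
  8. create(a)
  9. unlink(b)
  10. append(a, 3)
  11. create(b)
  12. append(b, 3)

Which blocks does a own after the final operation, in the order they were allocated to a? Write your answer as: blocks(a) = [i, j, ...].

blocks(a) = [2, 0, 1, 3]

  1. create(b)  ⇒  F.........  {b→[0]}
  2. append(b, 1)  ⇒  FF........  {b→[0, 1]}
  3. truncate(b, 1)  ⇒  F.........  {b→[0]}
  4. append(b, 3)  ⇒  FFFF......  {b→[0, 1, 2, 3]}
  5. unlink(b)  ⇒  ..........  {}
  6. create(b)  ⇒  F.........  {b→[0]}
  7. append(b, 1)  ⇒  FF........  {b→[0, 1]}
  8. create(a)  ⇒  FFF.......  {a→[2]; b→[0, 1]}
  9. unlink(b)  ⇒  ..F.......  {a→[2]}
  10. append(a, 3)  ⇒  FFFF......  {a→[2, 0, 1, 3]}
  11. create(b)  ⇒  FFFFF.....  {a→[2, 0, 1, 3]; b→[4]}
  12. append(b, 3)  ⇒  FFFFFFFF..  {a→[2, 0, 1, 3]; b→[4, 5, 6, 7]}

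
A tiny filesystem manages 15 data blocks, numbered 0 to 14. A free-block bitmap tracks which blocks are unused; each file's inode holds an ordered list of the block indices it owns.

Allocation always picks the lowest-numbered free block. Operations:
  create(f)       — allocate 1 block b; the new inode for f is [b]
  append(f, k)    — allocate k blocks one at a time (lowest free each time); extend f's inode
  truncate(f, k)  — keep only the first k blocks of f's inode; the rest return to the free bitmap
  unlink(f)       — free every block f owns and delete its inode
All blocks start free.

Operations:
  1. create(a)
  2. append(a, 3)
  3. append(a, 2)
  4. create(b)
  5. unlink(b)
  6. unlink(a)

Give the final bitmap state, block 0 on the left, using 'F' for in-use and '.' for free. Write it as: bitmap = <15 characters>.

after create(a) → a:[0]  free=[F..............]
after append(a, 3) → a:[0, 1, 2, 3]  free=[FFFF...........]
after append(a, 2) → a:[0, 1, 2, 3, 4, 5]  free=[FFFFFF.........]
after create(b) → a:[0, 1, 2, 3, 4, 5], b:[6]  free=[FFFFFFF........]
after unlink(b) → a:[0, 1, 2, 3, 4, 5]  free=[FFFFFF.........]
after unlink(a) →   free=[...............]

bitmap = ...............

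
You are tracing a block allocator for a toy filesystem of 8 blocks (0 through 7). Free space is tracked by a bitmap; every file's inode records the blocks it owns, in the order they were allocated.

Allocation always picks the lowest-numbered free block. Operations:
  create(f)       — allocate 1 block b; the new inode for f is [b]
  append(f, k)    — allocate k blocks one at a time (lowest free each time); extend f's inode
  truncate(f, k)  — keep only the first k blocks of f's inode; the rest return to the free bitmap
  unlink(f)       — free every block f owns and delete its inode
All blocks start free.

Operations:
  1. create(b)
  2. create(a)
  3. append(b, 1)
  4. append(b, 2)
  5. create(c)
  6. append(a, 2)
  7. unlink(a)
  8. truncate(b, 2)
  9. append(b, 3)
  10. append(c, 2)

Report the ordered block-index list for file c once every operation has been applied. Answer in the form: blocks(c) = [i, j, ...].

blocks(c) = [5, 6, 7]

after create(b) → b:[0]  free=[F.......]
after create(a) → a:[1], b:[0]  free=[FF......]
after append(b, 1) → a:[1], b:[0, 2]  free=[FFF.....]
after append(b, 2) → a:[1], b:[0, 2, 3, 4]  free=[FFFFF...]
after create(c) → a:[1], b:[0, 2, 3, 4], c:[5]  free=[FFFFFF..]
after append(a, 2) → a:[1, 6, 7], b:[0, 2, 3, 4], c:[5]  free=[FFFFFFFF]
after unlink(a) → b:[0, 2, 3, 4], c:[5]  free=[F.FFFF..]
after truncate(b, 2) → b:[0, 2], c:[5]  free=[F.F..F..]
after append(b, 3) → b:[0, 2, 1, 3, 4], c:[5]  free=[FFFFFF..]
after append(c, 2) → b:[0, 2, 1, 3, 4], c:[5, 6, 7]  free=[FFFFFFFF]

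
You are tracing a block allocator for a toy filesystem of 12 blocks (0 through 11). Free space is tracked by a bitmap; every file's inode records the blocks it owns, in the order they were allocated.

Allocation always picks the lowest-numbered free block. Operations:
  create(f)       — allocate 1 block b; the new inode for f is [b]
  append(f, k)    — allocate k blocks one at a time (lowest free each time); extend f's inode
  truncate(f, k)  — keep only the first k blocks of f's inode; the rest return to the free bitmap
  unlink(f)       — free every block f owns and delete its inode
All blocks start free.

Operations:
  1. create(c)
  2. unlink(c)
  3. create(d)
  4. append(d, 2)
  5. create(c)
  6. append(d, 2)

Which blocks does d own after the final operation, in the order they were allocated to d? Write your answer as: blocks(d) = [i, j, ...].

blocks(d) = [0, 1, 2, 4, 5]

after create(c) → c:[0]  free=[F...........]
after unlink(c) →   free=[............]
after create(d) → d:[0]  free=[F...........]
after append(d, 2) → d:[0, 1, 2]  free=[FFF.........]
after create(c) → c:[3], d:[0, 1, 2]  free=[FFFF........]
after append(d, 2) → c:[3], d:[0, 1, 2, 4, 5]  free=[FFFFFF......]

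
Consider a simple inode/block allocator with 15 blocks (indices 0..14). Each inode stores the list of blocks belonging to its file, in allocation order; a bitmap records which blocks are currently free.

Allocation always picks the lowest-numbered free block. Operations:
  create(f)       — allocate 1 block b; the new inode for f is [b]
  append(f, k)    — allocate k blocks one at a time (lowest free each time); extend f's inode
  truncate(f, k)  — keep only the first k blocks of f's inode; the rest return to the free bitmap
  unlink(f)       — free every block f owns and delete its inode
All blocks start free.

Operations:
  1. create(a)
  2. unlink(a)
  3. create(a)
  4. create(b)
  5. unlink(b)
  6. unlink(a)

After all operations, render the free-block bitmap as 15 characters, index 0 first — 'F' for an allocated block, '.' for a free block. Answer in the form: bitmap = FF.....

  1. create(a)  ⇒  F..............  {a→[0]}
  2. unlink(a)  ⇒  ...............  {}
  3. create(a)  ⇒  F..............  {a→[0]}
  4. create(b)  ⇒  FF.............  {a→[0]; b→[1]}
  5. unlink(b)  ⇒  F..............  {a→[0]}
  6. unlink(a)  ⇒  ...............  {}

bitmap = ...............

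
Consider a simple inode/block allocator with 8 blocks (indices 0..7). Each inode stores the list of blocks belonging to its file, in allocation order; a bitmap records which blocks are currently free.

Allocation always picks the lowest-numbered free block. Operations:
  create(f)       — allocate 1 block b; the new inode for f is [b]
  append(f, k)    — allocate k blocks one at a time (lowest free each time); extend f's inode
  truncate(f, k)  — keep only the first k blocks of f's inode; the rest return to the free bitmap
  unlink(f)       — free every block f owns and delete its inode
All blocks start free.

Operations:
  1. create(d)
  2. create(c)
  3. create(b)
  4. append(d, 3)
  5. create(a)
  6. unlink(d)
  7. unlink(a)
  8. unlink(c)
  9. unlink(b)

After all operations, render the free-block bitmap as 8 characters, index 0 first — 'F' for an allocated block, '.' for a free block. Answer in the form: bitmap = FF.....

bitmap = ........

after create(d) → d:[0]  free=[F.......]
after create(c) → c:[1], d:[0]  free=[FF......]
after create(b) → b:[2], c:[1], d:[0]  free=[FFF.....]
after append(d, 3) → b:[2], c:[1], d:[0, 3, 4, 5]  free=[FFFFFF..]
after create(a) → a:[6], b:[2], c:[1], d:[0, 3, 4, 5]  free=[FFFFFFF.]
after unlink(d) → a:[6], b:[2], c:[1]  free=[.FF...F.]
after unlink(a) → b:[2], c:[1]  free=[.FF.....]
after unlink(c) → b:[2]  free=[..F.....]
after unlink(b) →   free=[........]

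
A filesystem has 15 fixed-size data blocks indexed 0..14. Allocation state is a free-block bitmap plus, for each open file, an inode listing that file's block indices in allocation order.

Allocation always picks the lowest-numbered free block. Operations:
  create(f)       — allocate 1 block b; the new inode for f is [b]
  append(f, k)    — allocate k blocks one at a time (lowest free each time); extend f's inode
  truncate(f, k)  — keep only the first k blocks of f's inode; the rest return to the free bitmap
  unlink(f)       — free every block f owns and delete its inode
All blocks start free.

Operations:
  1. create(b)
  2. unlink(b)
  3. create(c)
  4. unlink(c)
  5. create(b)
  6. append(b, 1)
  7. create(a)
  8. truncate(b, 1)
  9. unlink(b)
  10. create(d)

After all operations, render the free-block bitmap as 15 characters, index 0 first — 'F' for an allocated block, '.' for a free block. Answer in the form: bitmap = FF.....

[1] create(b) — b=0 (map F..............)
[2] unlink(b) —  (map ...............)
[3] create(c) — c=0 (map F..............)
[4] unlink(c) —  (map ...............)
[5] create(b) — b=0 (map F..............)
[6] append(b, 1) — b=0,1 (map FF.............)
[7] create(a) — a=2 b=0,1 (map FFF............)
[8] truncate(b, 1) — a=2 b=0 (map F.F............)
[9] unlink(b) — a=2 (map ..F............)
[10] create(d) — a=2 d=0 (map F.F............)

bitmap = F.F............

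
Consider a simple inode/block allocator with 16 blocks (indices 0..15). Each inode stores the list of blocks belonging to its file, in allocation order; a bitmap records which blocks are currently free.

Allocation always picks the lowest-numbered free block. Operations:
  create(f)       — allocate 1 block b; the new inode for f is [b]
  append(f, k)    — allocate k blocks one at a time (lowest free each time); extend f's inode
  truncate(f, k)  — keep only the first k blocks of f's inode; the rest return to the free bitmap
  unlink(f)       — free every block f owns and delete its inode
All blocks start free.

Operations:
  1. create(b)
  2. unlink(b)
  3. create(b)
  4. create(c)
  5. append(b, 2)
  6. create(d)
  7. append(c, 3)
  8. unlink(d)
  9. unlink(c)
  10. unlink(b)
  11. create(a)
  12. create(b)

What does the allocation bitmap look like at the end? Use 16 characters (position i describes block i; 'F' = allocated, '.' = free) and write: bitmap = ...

bitmap = FF..............

after create(b) → b:[0]  free=[F...............]
after unlink(b) →   free=[................]
after create(b) → b:[0]  free=[F...............]
after create(c) → b:[0], c:[1]  free=[FF..............]
after append(b, 2) → b:[0, 2, 3], c:[1]  free=[FFFF............]
after create(d) → b:[0, 2, 3], c:[1], d:[4]  free=[FFFFF...........]
after append(c, 3) → b:[0, 2, 3], c:[1, 5, 6, 7], d:[4]  free=[FFFFFFFF........]
after unlink(d) → b:[0, 2, 3], c:[1, 5, 6, 7]  free=[FFFF.FFF........]
after unlink(c) → b:[0, 2, 3]  free=[F.FF............]
after unlink(b) →   free=[................]
after create(a) → a:[0]  free=[F...............]
after create(b) → a:[0], b:[1]  free=[FF..............]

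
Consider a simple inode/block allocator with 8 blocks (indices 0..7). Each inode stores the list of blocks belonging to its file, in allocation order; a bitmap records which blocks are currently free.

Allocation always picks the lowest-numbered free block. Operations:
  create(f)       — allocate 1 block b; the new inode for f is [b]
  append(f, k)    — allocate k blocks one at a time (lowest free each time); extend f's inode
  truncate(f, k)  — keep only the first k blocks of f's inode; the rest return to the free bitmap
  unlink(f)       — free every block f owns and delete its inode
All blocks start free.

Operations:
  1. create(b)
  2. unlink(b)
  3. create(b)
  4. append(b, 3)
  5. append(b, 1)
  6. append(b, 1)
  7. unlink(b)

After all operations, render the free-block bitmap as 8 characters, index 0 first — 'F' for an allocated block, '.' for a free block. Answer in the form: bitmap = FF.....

after create(b) → b:[0]  free=[F.......]
after unlink(b) →   free=[........]
after create(b) → b:[0]  free=[F.......]
after append(b, 3) → b:[0, 1, 2, 3]  free=[FFFF....]
after append(b, 1) → b:[0, 1, 2, 3, 4]  free=[FFFFF...]
after append(b, 1) → b:[0, 1, 2, 3, 4, 5]  free=[FFFFFF..]
after unlink(b) →   free=[........]

bitmap = ........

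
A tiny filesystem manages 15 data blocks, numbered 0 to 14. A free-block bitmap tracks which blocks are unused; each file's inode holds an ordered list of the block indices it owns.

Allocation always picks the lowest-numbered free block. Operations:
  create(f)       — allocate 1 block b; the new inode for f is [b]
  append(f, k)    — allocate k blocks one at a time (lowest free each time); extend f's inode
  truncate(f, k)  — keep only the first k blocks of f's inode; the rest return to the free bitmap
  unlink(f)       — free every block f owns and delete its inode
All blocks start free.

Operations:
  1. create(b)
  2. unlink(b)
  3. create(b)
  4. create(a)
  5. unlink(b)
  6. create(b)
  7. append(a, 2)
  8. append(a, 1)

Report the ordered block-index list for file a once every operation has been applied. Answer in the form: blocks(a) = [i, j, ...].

create(b): bitmap=F.............. | b=[0]
unlink(b): bitmap=............... | 
create(b): bitmap=F.............. | b=[0]
create(a): bitmap=FF............. | a=[1] b=[0]
unlink(b): bitmap=.F............. | a=[1]
create(b): bitmap=FF............. | a=[1] b=[0]
append(a, 2): bitmap=FFFF........... | a=[1, 2, 3] b=[0]
append(a, 1): bitmap=FFFFF.......... | a=[1, 2, 3, 4] b=[0]

blocks(a) = [1, 2, 3, 4]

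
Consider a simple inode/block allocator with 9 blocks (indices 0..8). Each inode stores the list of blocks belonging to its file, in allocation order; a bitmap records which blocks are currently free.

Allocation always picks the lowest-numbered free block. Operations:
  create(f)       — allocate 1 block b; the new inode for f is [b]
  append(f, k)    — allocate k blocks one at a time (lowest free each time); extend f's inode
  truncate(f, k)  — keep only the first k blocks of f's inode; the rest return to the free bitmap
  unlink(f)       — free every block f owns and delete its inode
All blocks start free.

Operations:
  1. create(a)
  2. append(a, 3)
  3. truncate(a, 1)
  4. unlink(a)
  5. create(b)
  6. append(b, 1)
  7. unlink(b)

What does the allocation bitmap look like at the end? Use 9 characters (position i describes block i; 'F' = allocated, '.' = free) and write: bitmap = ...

bitmap = .........

[1] create(a) — a=0 (map F........)
[2] append(a, 3) — a=0,1,2,3 (map FFFF.....)
[3] truncate(a, 1) — a=0 (map F........)
[4] unlink(a) —  (map .........)
[5] create(b) — b=0 (map F........)
[6] append(b, 1) — b=0,1 (map FF.......)
[7] unlink(b) —  (map .........)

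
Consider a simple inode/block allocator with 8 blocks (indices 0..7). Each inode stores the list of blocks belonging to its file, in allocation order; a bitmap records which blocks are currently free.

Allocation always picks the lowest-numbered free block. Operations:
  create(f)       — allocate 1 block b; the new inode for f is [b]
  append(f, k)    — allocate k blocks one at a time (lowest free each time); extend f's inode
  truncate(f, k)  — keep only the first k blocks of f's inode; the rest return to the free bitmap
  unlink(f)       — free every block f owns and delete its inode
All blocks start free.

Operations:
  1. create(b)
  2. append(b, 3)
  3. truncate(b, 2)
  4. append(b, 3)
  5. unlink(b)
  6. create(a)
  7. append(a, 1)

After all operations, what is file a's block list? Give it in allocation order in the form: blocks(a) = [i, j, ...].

blocks(a) = [0, 1]

  1. create(b)  ⇒  F.......  {b→[0]}
  2. append(b, 3)  ⇒  FFFF....  {b→[0, 1, 2, 3]}
  3. truncate(b, 2)  ⇒  FF......  {b→[0, 1]}
  4. append(b, 3)  ⇒  FFFFF...  {b→[0, 1, 2, 3, 4]}
  5. unlink(b)  ⇒  ........  {}
  6. create(a)  ⇒  F.......  {a→[0]}
  7. append(a, 1)  ⇒  FF......  {a→[0, 1]}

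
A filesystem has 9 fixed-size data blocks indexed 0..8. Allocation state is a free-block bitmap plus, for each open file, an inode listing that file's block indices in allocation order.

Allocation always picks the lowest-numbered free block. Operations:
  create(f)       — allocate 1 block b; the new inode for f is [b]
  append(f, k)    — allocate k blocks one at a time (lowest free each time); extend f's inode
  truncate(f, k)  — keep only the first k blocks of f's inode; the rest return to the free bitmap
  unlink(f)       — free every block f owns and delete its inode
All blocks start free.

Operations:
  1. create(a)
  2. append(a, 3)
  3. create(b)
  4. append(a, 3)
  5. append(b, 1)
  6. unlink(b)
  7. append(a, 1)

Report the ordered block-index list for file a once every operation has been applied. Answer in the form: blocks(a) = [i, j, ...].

blocks(a) = [0, 1, 2, 3, 5, 6, 7, 4]

after create(a) → a:[0]  free=[F........]
after append(a, 3) → a:[0, 1, 2, 3]  free=[FFFF.....]
after create(b) → a:[0, 1, 2, 3], b:[4]  free=[FFFFF....]
after append(a, 3) → a:[0, 1, 2, 3, 5, 6, 7], b:[4]  free=[FFFFFFFF.]
after append(b, 1) → a:[0, 1, 2, 3, 5, 6, 7], b:[4, 8]  free=[FFFFFFFFF]
after unlink(b) → a:[0, 1, 2, 3, 5, 6, 7]  free=[FFFF.FFF.]
after append(a, 1) → a:[0, 1, 2, 3, 5, 6, 7, 4]  free=[FFFFFFFF.]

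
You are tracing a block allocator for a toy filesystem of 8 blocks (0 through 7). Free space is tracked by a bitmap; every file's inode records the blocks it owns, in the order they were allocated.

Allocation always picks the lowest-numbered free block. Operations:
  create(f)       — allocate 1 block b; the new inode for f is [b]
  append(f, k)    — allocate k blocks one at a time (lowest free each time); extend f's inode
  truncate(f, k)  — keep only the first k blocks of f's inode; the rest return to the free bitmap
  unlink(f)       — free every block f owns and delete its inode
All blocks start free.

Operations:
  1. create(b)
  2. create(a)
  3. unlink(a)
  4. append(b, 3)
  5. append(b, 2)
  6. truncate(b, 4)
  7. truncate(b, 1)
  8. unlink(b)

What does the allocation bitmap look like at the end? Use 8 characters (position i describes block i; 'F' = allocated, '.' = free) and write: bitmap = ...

  1. create(b)  ⇒  F.......  {b→[0]}
  2. create(a)  ⇒  FF......  {a→[1]; b→[0]}
  3. unlink(a)  ⇒  F.......  {b→[0]}
  4. append(b, 3)  ⇒  FFFF....  {b→[0, 1, 2, 3]}
  5. append(b, 2)  ⇒  FFFFFF..  {b→[0, 1, 2, 3, 4, 5]}
  6. truncate(b, 4)  ⇒  FFFF....  {b→[0, 1, 2, 3]}
  7. truncate(b, 1)  ⇒  F.......  {b→[0]}
  8. unlink(b)  ⇒  ........  {}

bitmap = ........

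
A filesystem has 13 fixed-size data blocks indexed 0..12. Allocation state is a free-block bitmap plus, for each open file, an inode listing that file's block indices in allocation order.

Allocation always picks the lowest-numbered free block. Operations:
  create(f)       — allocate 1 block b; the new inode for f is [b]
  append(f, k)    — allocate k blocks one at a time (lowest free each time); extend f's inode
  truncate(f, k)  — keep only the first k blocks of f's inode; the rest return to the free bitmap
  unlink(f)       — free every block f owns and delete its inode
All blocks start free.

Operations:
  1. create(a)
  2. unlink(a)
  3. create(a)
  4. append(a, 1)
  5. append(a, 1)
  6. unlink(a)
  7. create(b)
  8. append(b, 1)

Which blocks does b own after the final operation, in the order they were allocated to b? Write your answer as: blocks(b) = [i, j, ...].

blocks(b) = [0, 1]

create(a): bitmap=F............ | a=[0]
unlink(a): bitmap=............. | 
create(a): bitmap=F............ | a=[0]
append(a, 1): bitmap=FF........... | a=[0, 1]
append(a, 1): bitmap=FFF.......... | a=[0, 1, 2]
unlink(a): bitmap=............. | 
create(b): bitmap=F............ | b=[0]
append(b, 1): bitmap=FF........... | b=[0, 1]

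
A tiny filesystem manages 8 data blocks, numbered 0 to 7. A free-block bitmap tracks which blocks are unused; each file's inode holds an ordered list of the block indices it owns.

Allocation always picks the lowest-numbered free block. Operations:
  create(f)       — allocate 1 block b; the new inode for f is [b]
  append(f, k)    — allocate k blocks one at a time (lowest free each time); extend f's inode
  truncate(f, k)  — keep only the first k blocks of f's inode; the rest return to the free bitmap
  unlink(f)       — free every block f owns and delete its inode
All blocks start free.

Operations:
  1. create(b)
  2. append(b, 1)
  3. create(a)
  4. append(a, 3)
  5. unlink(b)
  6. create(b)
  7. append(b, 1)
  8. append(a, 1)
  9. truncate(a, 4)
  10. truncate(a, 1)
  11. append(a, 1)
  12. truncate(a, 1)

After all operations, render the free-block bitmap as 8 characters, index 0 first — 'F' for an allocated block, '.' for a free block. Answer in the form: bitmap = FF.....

bitmap = FFF.....

  1. create(b)  ⇒  F.......  {b→[0]}
  2. append(b, 1)  ⇒  FF......  {b→[0, 1]}
  3. create(a)  ⇒  FFF.....  {a→[2]; b→[0, 1]}
  4. append(a, 3)  ⇒  FFFFFF..  {a→[2, 3, 4, 5]; b→[0, 1]}
  5. unlink(b)  ⇒  ..FFFF..  {a→[2, 3, 4, 5]}
  6. create(b)  ⇒  F.FFFF..  {a→[2, 3, 4, 5]; b→[0]}
  7. append(b, 1)  ⇒  FFFFFF..  {a→[2, 3, 4, 5]; b→[0, 1]}
  8. append(a, 1)  ⇒  FFFFFFF.  {a→[2, 3, 4, 5, 6]; b→[0, 1]}
  9. truncate(a, 4)  ⇒  FFFFFF..  {a→[2, 3, 4, 5]; b→[0, 1]}
  10. truncate(a, 1)  ⇒  FFF.....  {a→[2]; b→[0, 1]}
  11. append(a, 1)  ⇒  FFFF....  {a→[2, 3]; b→[0, 1]}
  12. truncate(a, 1)  ⇒  FFF.....  {a→[2]; b→[0, 1]}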